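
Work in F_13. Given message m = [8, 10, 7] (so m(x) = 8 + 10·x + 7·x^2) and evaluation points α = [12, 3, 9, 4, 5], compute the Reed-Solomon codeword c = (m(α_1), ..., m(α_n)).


c = [5, 10, 2, 4, 12]

Message polynomial: m(x) = 8 + 10·x + 7·x^2 (mod 13).
For each evaluation point α_i, compute m(α_i) mod 13:
  α_1 = 12: Horner steps 7 → 3 → 5, so m(12) = 5.
  α_2 = 3: Horner steps 7 → 5 → 10, so m(3) = 10.
  α_3 = 9: Horner steps 7 → 8 → 2, so m(9) = 2.
  α_4 = 4: Horner steps 7 → 12 → 4, so m(4) = 4.
  α_5 = 5: Horner steps 7 → 6 → 12, so m(5) = 12.
Codeword c = [5, 10, 2, 4, 12] ∈ F_13^5.


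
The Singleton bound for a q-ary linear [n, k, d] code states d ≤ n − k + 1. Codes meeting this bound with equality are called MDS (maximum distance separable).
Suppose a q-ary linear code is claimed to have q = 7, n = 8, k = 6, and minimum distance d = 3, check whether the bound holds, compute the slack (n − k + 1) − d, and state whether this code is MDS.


Singleton RHS = n − k + 1 = 3, slack = 0, bound satisfied, MDS.

Singleton bound: d ≤ n − k + 1.
Here n = 8, k = 6, so n − k + 1 = 3.
Given d = 3, check d ≤ 3: YES.
Slack = (n − k + 1) − d = 0.
The code is MDS (slack = 0).
Description: the claimed parameters are [8, 6, 3]_7; such a code would be MDS (meets Singleton bound).


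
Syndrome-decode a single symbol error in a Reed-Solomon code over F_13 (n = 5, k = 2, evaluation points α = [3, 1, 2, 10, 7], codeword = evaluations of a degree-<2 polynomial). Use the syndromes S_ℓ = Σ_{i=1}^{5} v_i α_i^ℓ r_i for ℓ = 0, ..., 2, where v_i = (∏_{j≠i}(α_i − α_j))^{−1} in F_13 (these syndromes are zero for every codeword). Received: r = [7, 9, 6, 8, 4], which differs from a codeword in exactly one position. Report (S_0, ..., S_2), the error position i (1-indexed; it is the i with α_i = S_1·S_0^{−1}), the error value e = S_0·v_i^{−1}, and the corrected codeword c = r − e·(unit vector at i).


S = (1, 3, 9), error at position 1, error magnitude e = 4, c = [3, 9, 6, 8, 4].

Step 1: column multipliers v_i = (∏_{j≠i}(α_i − α_j))^{−1} mod 13.
  i = 1 (α = 3): (3−1)(3−2)(3−10)(3−7) = 2·1·(−7)·(−4) = 56 ≡ 4, so v_1 = 4^{−1} = 10 (mod 13).
  i = 2 (α = 1): (1−3)(1−2)(1−10)(1−7) = (−2)·(−1)·(−9)·(−6) = 108 ≡ 4, so v_2 = 4^{−1} = 10 (mod 13).
  i = 3 (α = 2): (2−3)(2−1)(2−10)(2−7) = (−1)·1·(−8)·(−5) = −40 ≡ 12, so v_3 = 12^{−1} = 12 (mod 13).
  i = 4 (α = 10): (10−3)(10−1)(10−2)(10−7) = 7·9·8·3 = 1512 ≡ 4, so v_4 = 4^{−1} = 10 (mod 13).
  i = 5 (α = 7): (7−3)(7−1)(7−2)(7−10) = 4·6·5·(−3) = −360 ≡ 4, so v_5 = 4^{−1} = 10 (mod 13).
  v = [10, 10, 12, 10, 10].
Step 2: syndromes of r = [7, 9, 6, 8, 4] (all sums mod 13).
  S_0 = Σ v_i r_i = 10·7 + 10·9 + 12·6 + 10·8 + 10·4 = 352 ≡ 1.
  S_1 = Σ v_i α_i r_i = 10·3·7 + 10·1·9 + 12·2·6 + 10·10·8 + 10·7·4 = 1524 ≡ 3.
  α_i^2 mod 13 = [9, 1, 4, 9, 10].
  S_2 = Σ v_i α_i^2 r_i = 10·9·7 + 10·1·9 + 12·4·6 + 10·9·8 + 10·10·4 = 2128 ≡ 9.
  S = (1, 3, 9) ≠ 0, so r is not a codeword (an error is present).
Step 3: locate the error. For a single error e at position i, S_ℓ = v_i·e·α_i^ℓ, so α_err = S_1/S_0.
  S_0^{−1} = 1^{−1} = 1 (mod 13), so α_err = 3·1 = 3 ≡ 3 = α_1. Error position i = 1.
  Consistency check: S_2/S_1 = 9·9 = 81 ≡ 3 = α_err ✓ (single-error assumption holds).
Step 4: error magnitude e = S_0/v_1 = S_0·∏_{j≠1}(α_1 − α_j) = 1·4 = 4 ≡ 4 (mod 13).
Step 5: correct position 1: c_1 = r_1 − e = 7 − 4 ≡ 3 (mod 13). Hence c = [3, 9, 6, 8, 4].
  Check: interpolating c through the α_i gives m(x) = 12 + 10·x (degree < 2) with m(α_i) = c_i for every i, so c is indeed a codeword.


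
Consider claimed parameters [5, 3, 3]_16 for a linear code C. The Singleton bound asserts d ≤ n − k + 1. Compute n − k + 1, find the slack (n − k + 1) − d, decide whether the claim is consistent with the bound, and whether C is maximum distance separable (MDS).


Singleton RHS = n − k + 1 = 3, slack = 0, bound satisfied, MDS.

Singleton bound: d ≤ n − k + 1.
Here n = 5, k = 3, so n − k + 1 = 3.
Given d = 3, check d ≤ 3: YES.
Slack = (n − k + 1) − d = 0.
The code is MDS (slack = 0).
Description: the claimed parameters are [5, 3, 3]_16; such a code would be MDS (meets Singleton bound).


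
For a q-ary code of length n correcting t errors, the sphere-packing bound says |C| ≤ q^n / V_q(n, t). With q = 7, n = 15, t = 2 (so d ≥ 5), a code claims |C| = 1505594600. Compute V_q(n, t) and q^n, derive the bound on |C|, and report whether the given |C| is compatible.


V_q(n, t) = 3871, q^n = 4747561509943, Hamming bound = 1226443169, |C| = 1505594600 > bound (violated).

Step 1: Compute V_q(n, t) = Σ_{j=0}^2 C(n, j) (q−1)^j.
  j = 0: C(15,0)·(6)^0 = 1·1 = 1.
  j = 1: C(15,1)·(6)^1 = 15·6 = 90.
  j = 2: C(15,2)·(6)^2 = 105·36 = 3780.
  V_q(n, t) = 1 + 90 + 3780 = 3871.
Step 2: q^n = 7^15 = 4747561509943.
Step 3: Hamming bound ⌊q^n / V_q(n,t)⌋ = ⌊4747561509943/3871⌋ = 1226443169.
Step 4: Compare |C| = 1505594600 to 1226443169: violated.
The claimed |C| lies above the Hamming bound, so no 7-ary code of length 15 with d ≥ 5 can have 1505594600 codewords.


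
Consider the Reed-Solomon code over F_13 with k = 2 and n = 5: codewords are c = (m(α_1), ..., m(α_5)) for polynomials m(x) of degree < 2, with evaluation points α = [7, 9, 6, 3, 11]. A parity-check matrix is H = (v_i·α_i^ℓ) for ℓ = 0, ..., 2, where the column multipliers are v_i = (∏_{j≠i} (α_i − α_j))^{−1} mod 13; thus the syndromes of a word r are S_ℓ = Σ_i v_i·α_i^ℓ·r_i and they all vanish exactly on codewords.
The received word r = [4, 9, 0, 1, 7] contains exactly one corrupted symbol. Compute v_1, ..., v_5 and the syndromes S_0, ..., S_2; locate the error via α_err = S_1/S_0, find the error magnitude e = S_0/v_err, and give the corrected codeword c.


S = (6, 2, 5), error at position 2, error magnitude e = 10, c = [4, 12, 0, 1, 7].

Step 1: column multipliers v_i = (∏_{j≠i}(α_i − α_j))^{−1} mod 13.
  i = 1 (α = 7): (7−9)(7−6)(7−3)(7−11) = (−2)·1·4·(−4) = 32 ≡ 6, so v_1 = 6^{−1} = 11 (mod 13).
  i = 2 (α = 9): (9−7)(9−6)(9−3)(9−11) = 2·3·6·(−2) = −72 ≡ 6, so v_2 = 6^{−1} = 11 (mod 13).
  i = 3 (α = 6): (6−7)(6−9)(6−3)(6−11) = (−1)·(−3)·3·(−5) = −45 ≡ 7, so v_3 = 7^{−1} = 2 (mod 13).
  i = 4 (α = 3): (3−7)(3−9)(3−6)(3−11) = (−4)·(−6)·(−3)·(−8) = 576 ≡ 4, so v_4 = 4^{−1} = 10 (mod 13).
  i = 5 (α = 11): (11−7)(11−9)(11−6)(11−3) = 4·2·5·8 = 320 ≡ 8, so v_5 = 8^{−1} = 5 (mod 13).
  v = [11, 11, 2, 10, 5].
Step 2: syndromes of r = [4, 9, 0, 1, 7] (all sums mod 13).
  S_0 = Σ v_i r_i = 11·4 + 11·9 + 2·0 + 10·1 + 5·7 = 188 ≡ 6.
  S_1 = Σ v_i α_i r_i = 11·7·4 + 11·9·9 + 2·6·0 + 10·3·1 + 5·11·7 = 1614 ≡ 2.
  α_i^2 mod 13 = [10, 3, 10, 9, 4].
  S_2 = Σ v_i α_i^2 r_i = 11·10·4 + 11·3·9 + 2·10·0 + 10·9·1 + 5·4·7 = 967 ≡ 5.
  S = (6, 2, 5) ≠ 0, so r is not a codeword (an error is present).
Step 3: locate the error. For a single error e at position i, S_ℓ = v_i·e·α_i^ℓ, so α_err = S_1/S_0.
  S_0^{−1} = 6^{−1} = 11 (mod 13), so α_err = 2·11 = 22 ≡ 9 = α_2. Error position i = 2.
  Consistency check: S_2/S_1 = 5·7 = 35 ≡ 9 = α_err ✓ (single-error assumption holds).
Step 4: error magnitude e = S_0/v_2 = S_0·∏_{j≠2}(α_2 − α_j) = 6·6 = 36 ≡ 10 (mod 13).
Step 5: correct position 2: c_2 = r_2 − e = 9 − 10 ≡ 12 (mod 13). Hence c = [4, 12, 0, 1, 7].
  Check: interpolating c through the α_i gives m(x) = 2 + 4·x (degree < 2) with m(α_i) = c_i for every i, so c is indeed a codeword.


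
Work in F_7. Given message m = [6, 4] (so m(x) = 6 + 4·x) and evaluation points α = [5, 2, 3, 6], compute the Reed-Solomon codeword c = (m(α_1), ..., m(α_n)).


c = [5, 0, 4, 2]

Message polynomial: m(x) = 6 + 4·x (mod 7).
For each evaluation point α_i, compute m(α_i) mod 7:
  α_1 = 5: Horner steps 4 → 5, so m(5) = 5.
  α_2 = 2: Horner steps 4 → 0, so m(2) = 0.
  α_3 = 3: Horner steps 4 → 4, so m(3) = 4.
  α_4 = 6: Horner steps 4 → 2, so m(6) = 2.
Codeword c = [5, 0, 4, 2] ∈ F_7^4.


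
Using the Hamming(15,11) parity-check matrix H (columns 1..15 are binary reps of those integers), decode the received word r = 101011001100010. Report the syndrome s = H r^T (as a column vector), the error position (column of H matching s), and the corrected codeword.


s = (1, 1, 0, 0)^T, error position = 12, corrected codeword c = 101011001101010

Compute s = H r^T mod 2 one row at a time:
  s_1 = 0 + 1 + 1 + 0 + 0 + 0 + 1 + 0 = 3 ≡ 1 (mod 2).
  s_2 = 0 + 1 + 1 + 0 + 0 + 0 + 1 + 0 = 3 ≡ 1 (mod 2).
  s_3 = 0 + 1 + 1 + 0 + 1 + 0 + 1 + 0 = 4 ≡ 0 (mod 2).
  s_4 = 1 + 1 + 1 + 0 + 1 + 0 + 0 + 0 = 4 ≡ 0 (mod 2).
s = (1, 1, 0, 0)^T — this equals column 12 of H (binary 1100), so error is at position 12.
Correct: flip bit 12 of r = 101011001100010 to get c = 101011001101010.


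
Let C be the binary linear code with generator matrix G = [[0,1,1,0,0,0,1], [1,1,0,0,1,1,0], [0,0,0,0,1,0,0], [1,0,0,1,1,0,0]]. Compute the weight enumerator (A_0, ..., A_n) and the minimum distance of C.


Weight distribution: A_0 = 1, A_1 = 1, A_2 = 1, A_3 = 4, A_4 = 5, A_5 = 3, A_6 = 1. Minimum distance d = 1.

Enumerate all 2^4 = 16 messages m ∈ F_2^4.
For each, compute codeword c = mG in F_2^7, then tally its weight.
  m = 0000 → c = 0000000, weight = 0.
  m = 1000 → c = 0110001, weight = 3.
  m = 0100 → c = 1100110, weight = 4.
  m = 1100 → c = 1010111, weight = 5.
  m = 0010 → c = 0000100, weight = 1.
  m = 1010 → c = 0110101, weight = 4.
  m = 0110 → c = 1100010, weight = 3.
  m = 1110 → c = 1010011, weight = 4.
  m = 0001 → c = 1001100, weight = 3.
  m = 1001 → c = 1111101, weight = 6.
  m = 0101 → c = 0101010, weight = 3.
  m = 1101 → c = 0011011, weight = 4.
  m = 0011 → c = 1001000, weight = 2.
  m = 1011 → c = 1111001, weight = 5.
  m = 0111 → c = 0101110, weight = 4.
  m = 1111 → c = 0011111, weight = 5.
Tally weights:
  weight 0: 1 codewords.
  weight 1: 1 codewords.
  weight 2: 1 codewords.
  weight 3: 4 codewords.
  weight 4: 5 codewords.
  weight 5: 3 codewords.
  weight 6: 1 codewords.
Minimum distance d = smallest w > 0 with A_w > 0 = 1.
Sanity: Σ A_w = 16 = 2^4 = 16 ✓.


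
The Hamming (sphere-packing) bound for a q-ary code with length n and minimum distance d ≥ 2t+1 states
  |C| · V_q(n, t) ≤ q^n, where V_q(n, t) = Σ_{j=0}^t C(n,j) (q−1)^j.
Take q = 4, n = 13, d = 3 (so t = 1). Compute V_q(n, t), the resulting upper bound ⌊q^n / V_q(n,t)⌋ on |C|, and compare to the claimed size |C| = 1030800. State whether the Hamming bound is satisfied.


V_q(n, t) = 40, q^n = 67108864, Hamming bound = 1677721, |C| = 1030800 ≤ bound (satisfied).

Step 1: Compute V_q(n, t) = Σ_{j=0}^1 C(n, j) (q−1)^j.
  j = 0: C(13,0)·(3)^0 = 1·1 = 1.
  j = 1: C(13,1)·(3)^1 = 13·3 = 39.
  V_q(n, t) = 1 + 39 = 40.
Step 2: q^n = 4^13 = 67108864.
Step 3: Hamming bound ⌊q^n / V_q(n,t)⌋ = ⌊67108864/40⌋ = 1677721.
Step 4: Compare |C| = 1030800 to 1677721: satisfied.
The claimed |C| lies below the Hamming bound.


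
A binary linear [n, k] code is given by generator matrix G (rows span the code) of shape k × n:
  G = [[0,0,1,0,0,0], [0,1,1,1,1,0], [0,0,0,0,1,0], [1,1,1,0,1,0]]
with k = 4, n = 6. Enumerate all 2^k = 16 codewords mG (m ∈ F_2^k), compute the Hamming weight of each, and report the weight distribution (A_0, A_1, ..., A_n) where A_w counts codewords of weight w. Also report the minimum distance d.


Weight distribution: A_0 = 1, A_1 = 2, A_2 = 4, A_3 = 6, A_4 = 3. Minimum distance d = 1.

Enumerate all 2^4 = 16 messages m ∈ F_2^4.
For each, compute codeword c = mG in F_2^6, then tally its weight.
  m = 0000 → c = 000000, weight = 0.
  m = 1000 → c = 001000, weight = 1.
  m = 0100 → c = 011110, weight = 4.
  m = 1100 → c = 010110, weight = 3.
  m = 0010 → c = 000010, weight = 1.
  m = 1010 → c = 001010, weight = 2.
  m = 0110 → c = 011100, weight = 3.
  m = 1110 → c = 010100, weight = 2.
  m = 0001 → c = 111010, weight = 4.
  m = 1001 → c = 110010, weight = 3.
  m = 0101 → c = 100100, weight = 2.
  m = 1101 → c = 101100, weight = 3.
  m = 0011 → c = 111000, weight = 3.
  m = 1011 → c = 110000, weight = 2.
  m = 0111 → c = 100110, weight = 3.
  m = 1111 → c = 101110, weight = 4.
Tally weights:
  weight 0: 1 codewords.
  weight 1: 2 codewords.
  weight 2: 4 codewords.
  weight 3: 6 codewords.
  weight 4: 3 codewords.
Minimum distance d = smallest w > 0 with A_w > 0 = 1.
Sanity: Σ A_w = 16 = 2^4 = 16 ✓.


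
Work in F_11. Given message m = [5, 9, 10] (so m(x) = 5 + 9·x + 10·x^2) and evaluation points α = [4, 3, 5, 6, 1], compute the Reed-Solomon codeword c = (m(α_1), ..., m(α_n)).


c = [3, 1, 3, 1, 2]

Message polynomial: m(x) = 5 + 9·x + 10·x^2 (mod 11).
For each evaluation point α_i, compute m(α_i) mod 11:
  α_1 = 4: Horner steps 10 → 5 → 3, so m(4) = 3.
  α_2 = 3: Horner steps 10 → 6 → 1, so m(3) = 1.
  α_3 = 5: Horner steps 10 → 4 → 3, so m(5) = 3.
  α_4 = 6: Horner steps 10 → 3 → 1, so m(6) = 1.
  α_5 = 1: Horner steps 10 → 8 → 2, so m(1) = 2.
Codeword c = [3, 1, 3, 1, 2] ∈ F_11^5.


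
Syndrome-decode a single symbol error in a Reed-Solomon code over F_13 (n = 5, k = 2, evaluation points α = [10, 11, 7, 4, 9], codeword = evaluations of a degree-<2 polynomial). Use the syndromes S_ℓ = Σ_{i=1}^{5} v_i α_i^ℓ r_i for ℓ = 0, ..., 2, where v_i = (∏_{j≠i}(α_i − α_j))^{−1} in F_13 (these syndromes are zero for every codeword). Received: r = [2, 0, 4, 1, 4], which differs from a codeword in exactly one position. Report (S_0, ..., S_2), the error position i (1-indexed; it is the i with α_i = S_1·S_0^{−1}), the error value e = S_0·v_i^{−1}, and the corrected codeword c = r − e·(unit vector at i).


S = (8, 4, 2), error at position 3, error magnitude e = 9, c = [2, 0, 8, 1, 4].

Step 1: column multipliers v_i = (∏_{j≠i}(α_i − α_j))^{−1} mod 13.
  i = 1 (α = 10): (10−11)(10−7)(10−4)(10−9) = (−1)·3·6·1 = −18 ≡ 8, so v_1 = 8^{−1} = 5 (mod 13).
  i = 2 (α = 11): (11−10)(11−7)(11−4)(11−9) = 1·4·7·2 = 56 ≡ 4, so v_2 = 4^{−1} = 10 (mod 13).
  i = 3 (α = 7): (7−10)(7−11)(7−4)(7−9) = (−3)·(−4)·3·(−2) = −72 ≡ 6, so v_3 = 6^{−1} = 11 (mod 13).
  i = 4 (α = 4): (4−10)(4−11)(4−7)(4−9) = (−6)·(−7)·(−3)·(−5) = 630 ≡ 6, so v_4 = 6^{−1} = 11 (mod 13).
  i = 5 (α = 9): (9−10)(9−11)(9−7)(9−4) = (−1)·(−2)·2·5 = 20 ≡ 7, so v_5 = 7^{−1} = 2 (mod 13).
  v = [5, 10, 11, 11, 2].
Step 2: syndromes of r = [2, 0, 4, 1, 4] (all sums mod 13).
  S_0 = Σ v_i r_i = 5·2 + 10·0 + 11·4 + 11·1 + 2·4 = 73 ≡ 8.
  S_1 = Σ v_i α_i r_i = 5·10·2 + 10·11·0 + 11·7·4 + 11·4·1 + 2·9·4 = 524 ≡ 4.
  α_i^2 mod 13 = [9, 4, 10, 3, 3].
  S_2 = Σ v_i α_i^2 r_i = 5·9·2 + 10·4·0 + 11·10·4 + 11·3·1 + 2·3·4 = 587 ≡ 2.
  S = (8, 4, 2) ≠ 0, so r is not a codeword (an error is present).
Step 3: locate the error. For a single error e at position i, S_ℓ = v_i·e·α_i^ℓ, so α_err = S_1/S_0.
  S_0^{−1} = 8^{−1} = 5 (mod 13), so α_err = 4·5 = 20 ≡ 7 = α_3. Error position i = 3.
  Consistency check: S_2/S_1 = 2·10 = 20 ≡ 7 = α_err ✓ (single-error assumption holds).
Step 4: error magnitude e = S_0/v_3 = S_0·∏_{j≠3}(α_3 − α_j) = 8·6 = 48 ≡ 9 (mod 13).
Step 5: correct position 3: c_3 = r_3 − e = 4 − 9 ≡ 8 (mod 13). Hence c = [2, 0, 8, 1, 4].
  Check: interpolating c through the α_i gives m(x) = 9 + 11·x (degree < 2) with m(α_i) = c_i for every i, so c is indeed a codeword.


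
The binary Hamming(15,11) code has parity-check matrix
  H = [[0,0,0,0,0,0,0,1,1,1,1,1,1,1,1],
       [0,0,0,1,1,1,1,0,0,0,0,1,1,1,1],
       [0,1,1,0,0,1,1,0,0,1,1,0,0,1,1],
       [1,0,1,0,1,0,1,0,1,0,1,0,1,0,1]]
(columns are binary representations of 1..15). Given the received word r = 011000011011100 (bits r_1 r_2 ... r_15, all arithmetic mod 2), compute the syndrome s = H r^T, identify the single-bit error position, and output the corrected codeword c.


s = (1, 0, 1, 0)^T, error position = 10, corrected codeword c = 011000011111100

Compute s = H r^T mod 2 one row at a time:
  s_1 = 1 + 1 + 0 + 1 + 1 + 1 + 0 + 0 = 5 ≡ 1 (mod 2).
  s_2 = 0 + 0 + 0 + 0 + 1 + 1 + 0 + 0 = 2 ≡ 0 (mod 2).
  s_3 = 1 + 1 + 0 + 0 + 0 + 1 + 0 + 0 = 3 ≡ 1 (mod 2).
  s_4 = 0 + 1 + 0 + 0 + 1 + 1 + 1 + 0 = 4 ≡ 0 (mod 2).
s = (1, 0, 1, 0)^T — this equals column 10 of H (binary 1010), so error is at position 10.
Correct: flip bit 10 of r = 011000011011100 to get c = 011000011111100.


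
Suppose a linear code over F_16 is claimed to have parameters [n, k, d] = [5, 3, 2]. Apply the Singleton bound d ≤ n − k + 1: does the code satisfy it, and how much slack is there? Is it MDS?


Singleton RHS = n − k + 1 = 3, slack = 1, bound satisfied, not MDS.

Singleton bound: d ≤ n − k + 1.
Here n = 5, k = 3, so n − k + 1 = 3.
Given d = 2, check d ≤ 3: YES.
Slack = (n − k + 1) − d = 1.
The code is NOT MDS (slack = 1 > 0).
Description: the claimed parameters are [5, 3, 2]_16; such a code would be non-MDS.


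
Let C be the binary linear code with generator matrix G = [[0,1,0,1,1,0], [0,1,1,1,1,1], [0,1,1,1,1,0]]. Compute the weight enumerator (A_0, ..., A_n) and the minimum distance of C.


Weight distribution: A_0 = 1, A_1 = 2, A_2 = 1, A_3 = 1, A_4 = 2, A_5 = 1. Minimum distance d = 1.

Enumerate all 2^3 = 8 messages m ∈ F_2^3.
For each, compute codeword c = mG in F_2^6, then tally its weight.
  m = 000 → c = 000000, weight = 0.
  m = 100 → c = 010110, weight = 3.
  m = 010 → c = 011111, weight = 5.
  m = 110 → c = 001001, weight = 2.
  m = 001 → c = 011110, weight = 4.
  m = 101 → c = 001000, weight = 1.
  m = 011 → c = 000001, weight = 1.
  m = 111 → c = 010111, weight = 4.
Tally weights:
  weight 0: 1 codewords.
  weight 1: 2 codewords.
  weight 2: 1 codewords.
  weight 3: 1 codewords.
  weight 4: 2 codewords.
  weight 5: 1 codewords.
Minimum distance d = smallest w > 0 with A_w > 0 = 1.
Sanity: Σ A_w = 8 = 2^3 = 8 ✓.


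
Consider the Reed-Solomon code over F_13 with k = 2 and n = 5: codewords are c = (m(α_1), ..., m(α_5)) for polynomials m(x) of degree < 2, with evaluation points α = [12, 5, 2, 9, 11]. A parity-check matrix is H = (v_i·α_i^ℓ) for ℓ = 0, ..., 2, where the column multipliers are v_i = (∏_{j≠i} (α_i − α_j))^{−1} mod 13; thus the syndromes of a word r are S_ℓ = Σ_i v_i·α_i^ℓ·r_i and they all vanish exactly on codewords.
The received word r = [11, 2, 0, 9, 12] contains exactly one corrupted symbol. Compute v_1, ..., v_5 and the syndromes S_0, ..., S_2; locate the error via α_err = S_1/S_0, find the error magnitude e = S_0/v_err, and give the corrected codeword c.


S = (5, 3, 7), error at position 5, error magnitude e = 6, c = [11, 2, 0, 9, 6].

Step 1: column multipliers v_i = (∏_{j≠i}(α_i − α_j))^{−1} mod 13.
  i = 1 (α = 12): (12−5)(12−2)(12−9)(12−11) = 7·10·3·1 = 210 ≡ 2, so v_1 = 2^{−1} = 7 (mod 13).
  i = 2 (α = 5): (5−12)(5−2)(5−9)(5−11) = (−7)·3·(−4)·(−6) = −504 ≡ 3, so v_2 = 3^{−1} = 9 (mod 13).
  i = 3 (α = 2): (2−12)(2−5)(2−9)(2−11) = (−10)·(−3)·(−7)·(−9) = 1890 ≡ 5, so v_3 = 5^{−1} = 8 (mod 13).
  i = 4 (α = 9): (9−12)(9−5)(9−2)(9−11) = (−3)·4·7·(−2) = 168 ≡ 12, so v_4 = 12^{−1} = 12 (mod 13).
  i = 5 (α = 11): (11−12)(11−5)(11−2)(11−9) = (−1)·6·9·2 = −108 ≡ 9, so v_5 = 9^{−1} = 3 (mod 13).
  v = [7, 9, 8, 12, 3].
Step 2: syndromes of r = [11, 2, 0, 9, 12] (all sums mod 13).
  S_0 = Σ v_i r_i = 7·11 + 9·2 + 8·0 + 12·9 + 3·12 = 239 ≡ 5.
  S_1 = Σ v_i α_i r_i = 7·12·11 + 9·5·2 + 8·2·0 + 12·9·9 + 3·11·12 = 2382 ≡ 3.
  α_i^2 mod 13 = [1, 12, 4, 3, 4].
  S_2 = Σ v_i α_i^2 r_i = 7·1·11 + 9·12·2 + 8·4·0 + 12·3·9 + 3·4·12 = 761 ≡ 7.
  S = (5, 3, 7) ≠ 0, so r is not a codeword (an error is present).
Step 3: locate the error. For a single error e at position i, S_ℓ = v_i·e·α_i^ℓ, so α_err = S_1/S_0.
  S_0^{−1} = 5^{−1} = 8 (mod 13), so α_err = 3·8 = 24 ≡ 11 = α_5. Error position i = 5.
  Consistency check: S_2/S_1 = 7·9 = 63 ≡ 11 = α_err ✓ (single-error assumption holds).
Step 4: error magnitude e = S_0/v_5 = S_0·∏_{j≠5}(α_5 − α_j) = 5·9 = 45 ≡ 6 (mod 13).
Step 5: correct position 5: c_5 = r_5 − e = 12 − 6 ≡ 6 (mod 13). Hence c = [11, 2, 0, 9, 6].
  Check: interpolating c through the α_i gives m(x) = 3 + 5·x (degree < 2) with m(α_i) = c_i for every i, so c is indeed a codeword.


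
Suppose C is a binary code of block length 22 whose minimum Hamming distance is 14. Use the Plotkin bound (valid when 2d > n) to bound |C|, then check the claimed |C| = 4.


Plotkin bound M ≤ 4; given |C| = 4 ≤ bound (satisfied).

Check applicability: 2d = 28, n = 22.
2d − n = 6 > 0, so Plotkin applies.
Compute d/(2d−n) = 14/6 ≈ 2.3333.
⌊d/(2d−n)⌋ = 2.
Plotkin bound: M ≤ 2·2 = 4.
Given |C| = 4, check: satisfied.
This |C| is at the Plotkin bound.


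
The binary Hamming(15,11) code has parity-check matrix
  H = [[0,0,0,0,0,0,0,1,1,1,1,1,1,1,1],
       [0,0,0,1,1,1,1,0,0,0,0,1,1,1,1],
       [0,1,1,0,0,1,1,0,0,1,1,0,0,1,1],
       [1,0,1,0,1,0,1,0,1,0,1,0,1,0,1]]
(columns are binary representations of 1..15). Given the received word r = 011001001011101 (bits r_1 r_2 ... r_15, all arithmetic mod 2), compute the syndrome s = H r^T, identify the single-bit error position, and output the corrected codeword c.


s = (1, 0, 1, 1)^T, error position = 11, corrected codeword c = 011001001001101

Compute s = H r^T mod 2 one row at a time:
  s_1 = 0 + 1 + 0 + 1 + 1 + 1 + 0 + 1 = 5 ≡ 1 (mod 2).
  s_2 = 0 + 0 + 1 + 0 + 1 + 1 + 0 + 1 = 4 ≡ 0 (mod 2).
  s_3 = 1 + 1 + 1 + 0 + 0 + 1 + 0 + 1 = 5 ≡ 1 (mod 2).
  s_4 = 0 + 1 + 0 + 0 + 1 + 1 + 1 + 1 = 5 ≡ 1 (mod 2).
s = (1, 0, 1, 1)^T — this equals column 11 of H (binary 1011), so error is at position 11.
Correct: flip bit 11 of r = 011001001011101 to get c = 011001001001101.


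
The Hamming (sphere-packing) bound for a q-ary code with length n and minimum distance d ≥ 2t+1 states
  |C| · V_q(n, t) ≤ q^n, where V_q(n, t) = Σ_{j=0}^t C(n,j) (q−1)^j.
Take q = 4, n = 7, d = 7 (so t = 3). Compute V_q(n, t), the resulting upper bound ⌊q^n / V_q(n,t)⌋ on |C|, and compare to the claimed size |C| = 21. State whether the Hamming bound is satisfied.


V_q(n, t) = 1156, q^n = 16384, Hamming bound = 14, |C| = 21 > bound (violated).

Step 1: Compute V_q(n, t) = Σ_{j=0}^3 C(n, j) (q−1)^j.
  j = 0: C(7,0)·(3)^0 = 1·1 = 1.
  j = 1: C(7,1)·(3)^1 = 7·3 = 21.
  j = 2: C(7,2)·(3)^2 = 21·9 = 189.
  j = 3: C(7,3)·(3)^3 = 35·27 = 945.
  V_q(n, t) = 1 + 21 + 189 + 945 = 1156.
Step 2: q^n = 4^7 = 16384.
Step 3: Hamming bound ⌊q^n / V_q(n,t)⌋ = ⌊16384/1156⌋ = 14.
Step 4: Compare |C| = 21 to 14: violated.
The claimed |C| lies above the Hamming bound, so no 4-ary code of length 7 with d ≥ 7 can have 21 codewords.


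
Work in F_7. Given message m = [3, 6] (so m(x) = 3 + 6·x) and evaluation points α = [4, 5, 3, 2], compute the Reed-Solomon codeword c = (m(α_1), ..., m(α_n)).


c = [6, 5, 0, 1]

Message polynomial: m(x) = 3 + 6·x (mod 7).
For each evaluation point α_i, compute m(α_i) mod 7:
  α_1 = 4: Horner steps 6 → 6, so m(4) = 6.
  α_2 = 5: Horner steps 6 → 5, so m(5) = 5.
  α_3 = 3: Horner steps 6 → 0, so m(3) = 0.
  α_4 = 2: Horner steps 6 → 1, so m(2) = 1.
Codeword c = [6, 5, 0, 1] ∈ F_7^4.


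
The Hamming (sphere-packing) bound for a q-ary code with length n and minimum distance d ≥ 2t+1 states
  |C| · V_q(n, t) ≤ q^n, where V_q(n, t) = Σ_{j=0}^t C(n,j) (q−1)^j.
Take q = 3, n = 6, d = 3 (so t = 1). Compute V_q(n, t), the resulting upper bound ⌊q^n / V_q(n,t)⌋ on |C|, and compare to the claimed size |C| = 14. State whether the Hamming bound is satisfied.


V_q(n, t) = 13, q^n = 729, Hamming bound = 56, |C| = 14 ≤ bound (satisfied).

Step 1: Compute V_q(n, t) = Σ_{j=0}^1 C(n, j) (q−1)^j.
  j = 0: C(6,0)·(2)^0 = 1·1 = 1.
  j = 1: C(6,1)·(2)^1 = 6·2 = 12.
  V_q(n, t) = 1 + 12 = 13.
Step 2: q^n = 3^6 = 729.
Step 3: Hamming bound ⌊q^n / V_q(n,t)⌋ = ⌊729/13⌋ = 56.
Step 4: Compare |C| = 14 to 56: satisfied.
The claimed |C| lies below the Hamming bound.


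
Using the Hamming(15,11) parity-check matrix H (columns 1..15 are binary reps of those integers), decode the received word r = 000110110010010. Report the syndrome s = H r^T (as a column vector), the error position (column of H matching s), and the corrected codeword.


s = (1, 0, 1, 1)^T, error position = 11, corrected codeword c = 000110110000010

Compute s = H r^T mod 2 one row at a time:
  s_1 = 1 + 0 + 0 + 1 + 0 + 0 + 1 + 0 = 3 ≡ 1 (mod 2).
  s_2 = 1 + 1 + 0 + 1 + 0 + 0 + 1 + 0 = 4 ≡ 0 (mod 2).
  s_3 = 0 + 0 + 0 + 1 + 0 + 1 + 1 + 0 = 3 ≡ 1 (mod 2).
  s_4 = 0 + 0 + 1 + 1 + 0 + 1 + 0 + 0 = 3 ≡ 1 (mod 2).
s = (1, 0, 1, 1)^T — this equals column 11 of H (binary 1011), so error is at position 11.
Correct: flip bit 11 of r = 000110110010010 to get c = 000110110000010.


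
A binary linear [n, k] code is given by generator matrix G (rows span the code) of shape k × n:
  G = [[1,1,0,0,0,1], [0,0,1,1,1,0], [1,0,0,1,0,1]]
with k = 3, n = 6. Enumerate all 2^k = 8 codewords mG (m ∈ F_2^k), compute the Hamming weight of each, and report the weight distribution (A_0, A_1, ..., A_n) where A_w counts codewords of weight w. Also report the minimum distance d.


Weight distribution: A_0 = 1, A_2 = 1, A_3 = 4, A_4 = 1, A_6 = 1. Minimum distance d = 2.

Enumerate all 2^3 = 8 messages m ∈ F_2^3.
For each, compute codeword c = mG in F_2^6, then tally its weight.
  m = 000 → c = 000000, weight = 0.
  m = 100 → c = 110001, weight = 3.
  m = 010 → c = 001110, weight = 3.
  m = 110 → c = 111111, weight = 6.
  m = 001 → c = 100101, weight = 3.
  m = 101 → c = 010100, weight = 2.
  m = 011 → c = 101011, weight = 4.
  m = 111 → c = 011010, weight = 3.
Tally weights:
  weight 0: 1 codewords.
  weight 2: 1 codewords.
  weight 3: 4 codewords.
  weight 4: 1 codewords.
  weight 6: 1 codewords.
Minimum distance d = smallest w > 0 with A_w > 0 = 2.
Sanity: Σ A_w = 8 = 2^3 = 8 ✓.


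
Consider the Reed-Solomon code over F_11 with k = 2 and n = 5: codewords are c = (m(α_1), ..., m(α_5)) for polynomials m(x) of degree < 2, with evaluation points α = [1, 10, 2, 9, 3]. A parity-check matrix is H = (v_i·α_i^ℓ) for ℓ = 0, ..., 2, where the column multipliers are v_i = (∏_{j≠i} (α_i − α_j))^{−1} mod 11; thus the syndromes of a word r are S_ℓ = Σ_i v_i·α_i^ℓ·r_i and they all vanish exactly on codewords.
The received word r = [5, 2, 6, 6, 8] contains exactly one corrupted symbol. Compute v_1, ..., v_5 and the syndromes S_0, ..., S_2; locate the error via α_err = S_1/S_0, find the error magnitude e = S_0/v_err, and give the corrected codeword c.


S = (6, 1, 2), error at position 3, error magnitude e = 5, c = [5, 2, 1, 6, 8].

Step 1: column multipliers v_i = (∏_{j≠i}(α_i − α_j))^{−1} mod 11.
  i = 1 (α = 1): (1−10)(1−2)(1−9)(1−3) = (−9)·(−1)·(−8)·(−2) = 144 ≡ 1, so v_1 = 1^{−1} = 1 (mod 11).
  i = 2 (α = 10): (10−1)(10−2)(10−9)(10−3) = 9·8·1·7 = 504 ≡ 9, so v_2 = 9^{−1} = 5 (mod 11).
  i = 3 (α = 2): (2−1)(2−10)(2−9)(2−3) = 1·(−8)·(−7)·(−1) = −56 ≡ 10, so v_3 = 10^{−1} = 10 (mod 11).
  i = 4 (α = 9): (9−1)(9−10)(9−2)(9−3) = 8·(−1)·7·6 = −336 ≡ 5, so v_4 = 5^{−1} = 9 (mod 11).
  i = 5 (α = 3): (3−1)(3−10)(3−2)(3−9) = 2·(−7)·1·(−6) = 84 ≡ 7, so v_5 = 7^{−1} = 8 (mod 11).
  v = [1, 5, 10, 9, 8].
Step 2: syndromes of r = [5, 2, 6, 6, 8] (all sums mod 11).
  S_0 = Σ v_i r_i = 1·5 + 5·2 + 10·6 + 9·6 + 8·8 = 193 ≡ 6.
  S_1 = Σ v_i α_i r_i = 1·1·5 + 5·10·2 + 10·2·6 + 9·9·6 + 8·3·8 = 903 ≡ 1.
  α_i^2 mod 11 = [1, 1, 4, 4, 9].
  S_2 = Σ v_i α_i^2 r_i = 1·1·5 + 5·1·2 + 10·4·6 + 9·4·6 + 8·9·8 = 1047 ≡ 2.
  S = (6, 1, 2) ≠ 0, so r is not a codeword (an error is present).
Step 3: locate the error. For a single error e at position i, S_ℓ = v_i·e·α_i^ℓ, so α_err = S_1/S_0.
  S_0^{−1} = 6^{−1} = 2 (mod 11), so α_err = 1·2 = 2 ≡ 2 = α_3. Error position i = 3.
  Consistency check: S_2/S_1 = 2·1 = 2 ≡ 2 = α_err ✓ (single-error assumption holds).
Step 4: error magnitude e = S_0/v_3 = S_0·∏_{j≠3}(α_3 − α_j) = 6·10 = 60 ≡ 5 (mod 11).
Step 5: correct position 3: c_3 = r_3 − e = 6 − 5 ≡ 1 (mod 11). Hence c = [5, 2, 1, 6, 8].
  Check: interpolating c through the α_i gives m(x) = 9 + 7·x (degree < 2) with m(α_i) = c_i for every i, so c is indeed a codeword.


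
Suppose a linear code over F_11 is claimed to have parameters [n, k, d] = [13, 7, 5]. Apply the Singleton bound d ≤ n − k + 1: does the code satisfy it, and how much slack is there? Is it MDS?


Singleton RHS = n − k + 1 = 7, slack = 2, bound satisfied, not MDS.

Singleton bound: d ≤ n − k + 1.
Here n = 13, k = 7, so n − k + 1 = 7.
Given d = 5, check d ≤ 7: YES.
Slack = (n − k + 1) − d = 2.
The code is NOT MDS (slack = 2 > 0).
Description: the claimed parameters are [13, 7, 5]_11; such a code would be non-MDS.


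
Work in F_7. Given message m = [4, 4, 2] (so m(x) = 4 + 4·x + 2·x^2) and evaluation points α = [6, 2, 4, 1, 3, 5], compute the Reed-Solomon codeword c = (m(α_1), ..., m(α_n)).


c = [2, 6, 3, 3, 6, 4]

Message polynomial: m(x) = 4 + 4·x + 2·x^2 (mod 7).
For each evaluation point α_i, compute m(α_i) mod 7:
  α_1 = 6: Horner steps 2 → 2 → 2, so m(6) = 2.
  α_2 = 2: Horner steps 2 → 1 → 6, so m(2) = 6.
  α_3 = 4: Horner steps 2 → 5 → 3, so m(4) = 3.
  α_4 = 1: Horner steps 2 → 6 → 3, so m(1) = 3.
  α_5 = 3: Horner steps 2 → 3 → 6, so m(3) = 6.
  α_6 = 5: Horner steps 2 → 0 → 4, so m(5) = 4.
Codeword c = [2, 6, 3, 3, 6, 4] ∈ F_7^6.


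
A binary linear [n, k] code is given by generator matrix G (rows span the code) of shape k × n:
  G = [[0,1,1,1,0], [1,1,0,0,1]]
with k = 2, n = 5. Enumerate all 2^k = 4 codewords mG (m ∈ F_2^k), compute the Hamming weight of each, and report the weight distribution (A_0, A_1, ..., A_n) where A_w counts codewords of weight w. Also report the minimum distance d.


Weight distribution: A_0 = 1, A_3 = 2, A_4 = 1. Minimum distance d = 3.

Enumerate all 2^2 = 4 messages m ∈ F_2^2.
For each, compute codeword c = mG in F_2^5, then tally its weight.
  m = 00 → c = 00000, weight = 0.
  m = 10 → c = 01110, weight = 3.
  m = 01 → c = 11001, weight = 3.
  m = 11 → c = 10111, weight = 4.
Tally weights:
  weight 0: 1 codewords.
  weight 3: 2 codewords.
  weight 4: 1 codewords.
Minimum distance d = smallest w > 0 with A_w > 0 = 3.
Sanity: Σ A_w = 4 = 2^2 = 4 ✓.


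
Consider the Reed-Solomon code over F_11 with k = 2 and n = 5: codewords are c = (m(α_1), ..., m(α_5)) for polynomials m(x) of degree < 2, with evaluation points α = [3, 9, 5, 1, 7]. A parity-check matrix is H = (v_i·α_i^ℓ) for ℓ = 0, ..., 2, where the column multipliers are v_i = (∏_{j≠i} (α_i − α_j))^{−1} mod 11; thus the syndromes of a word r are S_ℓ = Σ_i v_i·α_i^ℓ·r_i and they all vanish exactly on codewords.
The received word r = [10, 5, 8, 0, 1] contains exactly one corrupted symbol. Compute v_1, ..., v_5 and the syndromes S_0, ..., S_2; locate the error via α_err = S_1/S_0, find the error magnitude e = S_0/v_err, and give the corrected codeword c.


S = (2, 6, 7), error at position 1, error magnitude e = 6, c = [4, 5, 8, 0, 1].

Step 1: column multipliers v_i = (∏_{j≠i}(α_i − α_j))^{−1} mod 11.
  i = 1 (α = 3): (3−9)(3−5)(3−1)(3−7) = (−6)·(−2)·2·(−4) = −96 ≡ 3, so v_1 = 3^{−1} = 4 (mod 11).
  i = 2 (α = 9): (9−3)(9−5)(9−1)(9−7) = 6·4·8·2 = 384 ≡ 10, so v_2 = 10^{−1} = 10 (mod 11).
  i = 3 (α = 5): (5−3)(5−9)(5−1)(5−7) = 2·(−4)·4·(−2) = 64 ≡ 9, so v_3 = 9^{−1} = 5 (mod 11).
  i = 4 (α = 1): (1−3)(1−9)(1−5)(1−7) = (−2)·(−8)·(−4)·(−6) = 384 ≡ 10, so v_4 = 10^{−1} = 10 (mod 11).
  i = 5 (α = 7): (7−3)(7−9)(7−5)(7−1) = 4·(−2)·2·6 = −96 ≡ 3, so v_5 = 3^{−1} = 4 (mod 11).
  v = [4, 10, 5, 10, 4].
Step 2: syndromes of r = [10, 5, 8, 0, 1] (all sums mod 11).
  S_0 = Σ v_i r_i = 4·10 + 10·5 + 5·8 + 10·0 + 4·1 = 134 ≡ 2.
  S_1 = Σ v_i α_i r_i = 4·3·10 + 10·9·5 + 5·5·8 + 10·1·0 + 4·7·1 = 798 ≡ 6.
  α_i^2 mod 11 = [9, 4, 3, 1, 5].
  S_2 = Σ v_i α_i^2 r_i = 4·9·10 + 10·4·5 + 5·3·8 + 10·1·0 + 4·5·1 = 700 ≡ 7.
  S = (2, 6, 7) ≠ 0, so r is not a codeword (an error is present).
Step 3: locate the error. For a single error e at position i, S_ℓ = v_i·e·α_i^ℓ, so α_err = S_1/S_0.
  S_0^{−1} = 2^{−1} = 6 (mod 11), so α_err = 6·6 = 36 ≡ 3 = α_1. Error position i = 1.
  Consistency check: S_2/S_1 = 7·2 = 14 ≡ 3 = α_err ✓ (single-error assumption holds).
Step 4: error magnitude e = S_0/v_1 = S_0·∏_{j≠1}(α_1 − α_j) = 2·3 = 6 ≡ 6 (mod 11).
Step 5: correct position 1: c_1 = r_1 − e = 10 − 6 ≡ 4 (mod 11). Hence c = [4, 5, 8, 0, 1].
  Check: interpolating c through the α_i gives m(x) = 9 + 2·x (degree < 2) with m(α_i) = c_i for every i, so c is indeed a codeword.


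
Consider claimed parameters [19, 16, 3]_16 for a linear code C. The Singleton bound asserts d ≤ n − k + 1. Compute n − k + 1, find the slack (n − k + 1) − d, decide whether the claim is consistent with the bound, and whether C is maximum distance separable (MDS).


Singleton RHS = n − k + 1 = 4, slack = 1, bound satisfied, not MDS.

Singleton bound: d ≤ n − k + 1.
Here n = 19, k = 16, so n − k + 1 = 4.
Given d = 3, check d ≤ 4: YES.
Slack = (n − k + 1) − d = 1.
The code is NOT MDS (slack = 1 > 0).
Description: the claimed parameters are [19, 16, 3]_16; such a code would be non-MDS.


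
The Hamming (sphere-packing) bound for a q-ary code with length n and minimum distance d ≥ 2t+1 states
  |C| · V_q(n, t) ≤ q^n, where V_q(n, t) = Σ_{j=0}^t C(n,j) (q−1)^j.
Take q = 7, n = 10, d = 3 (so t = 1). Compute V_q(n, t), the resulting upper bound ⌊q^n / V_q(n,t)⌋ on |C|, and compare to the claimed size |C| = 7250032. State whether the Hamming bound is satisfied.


V_q(n, t) = 61, q^n = 282475249, Hamming bound = 4630741, |C| = 7250032 > bound (violated).

Step 1: Compute V_q(n, t) = Σ_{j=0}^1 C(n, j) (q−1)^j.
  j = 0: C(10,0)·(6)^0 = 1·1 = 1.
  j = 1: C(10,1)·(6)^1 = 10·6 = 60.
  V_q(n, t) = 1 + 60 = 61.
Step 2: q^n = 7^10 = 282475249.
Step 3: Hamming bound ⌊q^n / V_q(n,t)⌋ = ⌊282475249/61⌋ = 4630741.
Step 4: Compare |C| = 7250032 to 4630741: violated.
The claimed |C| lies above the Hamming bound, so no 7-ary code of length 10 with d ≥ 3 can have 7250032 codewords.


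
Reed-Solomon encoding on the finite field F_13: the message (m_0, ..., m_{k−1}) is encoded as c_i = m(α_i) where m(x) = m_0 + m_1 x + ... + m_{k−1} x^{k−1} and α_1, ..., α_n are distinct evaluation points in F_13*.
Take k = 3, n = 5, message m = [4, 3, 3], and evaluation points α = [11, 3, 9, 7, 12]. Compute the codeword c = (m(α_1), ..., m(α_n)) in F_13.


c = [10, 1, 1, 3, 4]

Message polynomial: m(x) = 4 + 3·x + 3·x^2 (mod 13).
For each evaluation point α_i, compute m(α_i) mod 13:
  α_1 = 11: Horner steps 3 → 10 → 10, so m(11) = 10.
  α_2 = 3: Horner steps 3 → 12 → 1, so m(3) = 1.
  α_3 = 9: Horner steps 3 → 4 → 1, so m(9) = 1.
  α_4 = 7: Horner steps 3 → 11 → 3, so m(7) = 3.
  α_5 = 12: Horner steps 3 → 0 → 4, so m(12) = 4.
Codeword c = [10, 1, 1, 3, 4] ∈ F_13^5.


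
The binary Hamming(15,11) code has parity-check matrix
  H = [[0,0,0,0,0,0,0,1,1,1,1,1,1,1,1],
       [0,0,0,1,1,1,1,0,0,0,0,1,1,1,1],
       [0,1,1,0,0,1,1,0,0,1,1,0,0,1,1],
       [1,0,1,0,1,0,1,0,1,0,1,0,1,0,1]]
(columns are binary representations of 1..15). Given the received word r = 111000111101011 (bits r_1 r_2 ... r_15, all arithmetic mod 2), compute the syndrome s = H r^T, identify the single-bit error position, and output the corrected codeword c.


s = (0, 0, 0, 1)^T, error position = 1, corrected codeword c = 011000111101011

Compute s = H r^T mod 2 one row at a time:
  s_1 = 1 + 1 + 1 + 0 + 1 + 0 + 1 + 1 = 6 ≡ 0 (mod 2).
  s_2 = 0 + 0 + 0 + 1 + 1 + 0 + 1 + 1 = 4 ≡ 0 (mod 2).
  s_3 = 1 + 1 + 0 + 1 + 1 + 0 + 1 + 1 = 6 ≡ 0 (mod 2).
  s_4 = 1 + 1 + 0 + 1 + 1 + 0 + 0 + 1 = 5 ≡ 1 (mod 2).
s = (0, 0, 0, 1)^T — this equals column 1 of H (binary 0001), so error is at position 1.
Correct: flip bit 1 of r = 111000111101011 to get c = 011000111101011.


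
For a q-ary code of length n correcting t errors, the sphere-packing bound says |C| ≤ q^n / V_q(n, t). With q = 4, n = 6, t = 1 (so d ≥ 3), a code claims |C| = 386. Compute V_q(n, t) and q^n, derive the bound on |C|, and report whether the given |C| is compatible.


V_q(n, t) = 19, q^n = 4096, Hamming bound = 215, |C| = 386 > bound (violated).

Step 1: Compute V_q(n, t) = Σ_{j=0}^1 C(n, j) (q−1)^j.
  j = 0: C(6,0)·(3)^0 = 1·1 = 1.
  j = 1: C(6,1)·(3)^1 = 6·3 = 18.
  V_q(n, t) = 1 + 18 = 19.
Step 2: q^n = 4^6 = 4096.
Step 3: Hamming bound ⌊q^n / V_q(n,t)⌋ = ⌊4096/19⌋ = 215.
Step 4: Compare |C| = 386 to 215: violated.
The claimed |C| lies above the Hamming bound, so no 4-ary code of length 6 with d ≥ 3 can have 386 codewords.


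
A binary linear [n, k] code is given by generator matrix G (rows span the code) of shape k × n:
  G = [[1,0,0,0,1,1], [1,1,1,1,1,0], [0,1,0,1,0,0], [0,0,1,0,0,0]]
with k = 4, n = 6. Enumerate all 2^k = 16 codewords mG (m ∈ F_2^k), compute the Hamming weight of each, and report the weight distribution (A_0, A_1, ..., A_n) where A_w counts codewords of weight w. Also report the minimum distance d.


Weight distribution: A_0 = 1, A_1 = 2, A_2 = 3, A_3 = 4, A_4 = 3, A_5 = 2, A_6 = 1. Minimum distance d = 1.

Enumerate all 2^4 = 16 messages m ∈ F_2^4.
For each, compute codeword c = mG in F_2^6, then tally its weight.
  m = 0000 → c = 000000, weight = 0.
  m = 1000 → c = 100011, weight = 3.
  m = 0100 → c = 111110, weight = 5.
  m = 1100 → c = 011101, weight = 4.
  m = 0010 → c = 010100, weight = 2.
  m = 1010 → c = 110111, weight = 5.
  m = 0110 → c = 101010, weight = 3.
  m = 1110 → c = 001001, weight = 2.
  m = 0001 → c = 001000, weight = 1.
  m = 1001 → c = 101011, weight = 4.
  m = 0101 → c = 110110, weight = 4.
  m = 1101 → c = 010101, weight = 3.
  m = 0011 → c = 011100, weight = 3.
  m = 1011 → c = 111111, weight = 6.
  m = 0111 → c = 100010, weight = 2.
  m = 1111 → c = 000001, weight = 1.
Tally weights:
  weight 0: 1 codewords.
  weight 1: 2 codewords.
  weight 2: 3 codewords.
  weight 3: 4 codewords.
  weight 4: 3 codewords.
  weight 5: 2 codewords.
  weight 6: 1 codewords.
Minimum distance d = smallest w > 0 with A_w > 0 = 1.
Sanity: Σ A_w = 16 = 2^4 = 16 ✓.


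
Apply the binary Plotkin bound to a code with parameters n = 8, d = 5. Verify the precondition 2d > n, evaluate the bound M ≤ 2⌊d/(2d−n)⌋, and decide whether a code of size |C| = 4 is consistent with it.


Plotkin bound M ≤ 4; given |C| = 4 ≤ bound (satisfied).

Check applicability: 2d = 10, n = 8.
2d − n = 2 > 0, so Plotkin applies.
Compute d/(2d−n) = 5/2 ≈ 2.5000.
⌊d/(2d−n)⌋ = 2.
Plotkin bound: M ≤ 2·2 = 4.
Given |C| = 4, check: satisfied.
This |C| is at the Plotkin bound.


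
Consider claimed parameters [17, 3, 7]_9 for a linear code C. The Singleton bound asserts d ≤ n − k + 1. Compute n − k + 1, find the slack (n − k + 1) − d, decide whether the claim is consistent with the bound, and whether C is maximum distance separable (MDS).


Singleton RHS = n − k + 1 = 15, slack = 8, bound satisfied, not MDS.

Singleton bound: d ≤ n − k + 1.
Here n = 17, k = 3, so n − k + 1 = 15.
Given d = 7, check d ≤ 15: YES.
Slack = (n − k + 1) − d = 8.
The code is NOT MDS (slack = 8 > 0).
Description: the claimed parameters are [17, 3, 7]_9; such a code would be non-MDS.
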